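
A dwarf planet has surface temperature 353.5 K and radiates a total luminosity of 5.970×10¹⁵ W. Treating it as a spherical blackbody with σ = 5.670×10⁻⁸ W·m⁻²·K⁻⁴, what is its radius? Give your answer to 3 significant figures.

R ≈ 7.33×10⁵ m

L = 4πR²σT⁴ ⇒ R = √(L/(4πσT⁴)).
σT⁴ = 885.402 W/m², so R = √(5.970×10¹⁵/(4π×885.402)) = 7.33×10⁵ m.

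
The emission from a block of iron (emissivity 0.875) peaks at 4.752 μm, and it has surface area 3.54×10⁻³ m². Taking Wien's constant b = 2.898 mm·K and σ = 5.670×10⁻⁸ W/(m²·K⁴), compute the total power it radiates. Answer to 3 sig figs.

P ≈ 24.3 W

Wien's law: T = b/λ_max = 2.898×10⁻³/4.752×10⁻⁶ = 609.848 K.
Area A = 3.54×10⁻³ m².
Then P = εσAT⁴ = 0.875×5.670×10⁻⁸×3.54×10⁻³×(609.848)⁴ = 24.3 W.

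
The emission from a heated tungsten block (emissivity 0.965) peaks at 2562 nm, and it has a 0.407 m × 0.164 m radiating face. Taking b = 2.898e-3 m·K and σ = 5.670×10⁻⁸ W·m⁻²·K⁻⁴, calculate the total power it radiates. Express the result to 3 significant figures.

Wien's law: T = b/λ_max = 2.898×10⁻³/2.562×10⁻⁶ = 1131.15 K.
Area A = 0.407 × 0.164 = 0.066748 m².
Then P = εσAT⁴ = 0.965×5.670×10⁻⁸×0.066748×(1131.15)⁴ = 5.98×10³ W.

P ≈ 5.98×10³ W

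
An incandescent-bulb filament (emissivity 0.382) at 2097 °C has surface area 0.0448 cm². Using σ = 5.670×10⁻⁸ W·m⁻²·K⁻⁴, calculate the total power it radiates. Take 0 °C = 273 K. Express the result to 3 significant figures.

T = 2097 °C + 273 = 2370 K.
Area A = 0.0448 cm² = 4.48×10⁻⁶ m².
P = εσAT⁴ = 0.382 × 5.670×10⁻⁸ × 4.48×10⁻⁶ × (2370)⁴ = 3.06 W.

P ≈ 3.06 W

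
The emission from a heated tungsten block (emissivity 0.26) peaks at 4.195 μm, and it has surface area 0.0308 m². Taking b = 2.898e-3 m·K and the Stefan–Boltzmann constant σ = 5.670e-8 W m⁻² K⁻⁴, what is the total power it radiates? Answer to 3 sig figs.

P ≈ 103 W

Wien's law: T = b/λ_max = 2.898×10⁻³/4.195×10⁻⁶ = 690.822 K.
Area A = 0.0308 m².
Then P = εσAT⁴ = 0.26×5.670×10⁻⁸×0.0308×(690.822)⁴ = 103 W.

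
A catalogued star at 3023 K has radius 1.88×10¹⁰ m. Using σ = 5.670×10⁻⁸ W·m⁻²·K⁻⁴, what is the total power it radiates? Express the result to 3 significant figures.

Surface area A = 4πR² = 4π(1.88×10¹⁰ m)² = 4.44146×10²¹ m².
P = σAT⁴ = 5.670×10⁻⁸ × 4.44146×10²¹ × (3023)⁴ = 2.10×10²⁸ W.

P ≈ 2.10×10²⁸ W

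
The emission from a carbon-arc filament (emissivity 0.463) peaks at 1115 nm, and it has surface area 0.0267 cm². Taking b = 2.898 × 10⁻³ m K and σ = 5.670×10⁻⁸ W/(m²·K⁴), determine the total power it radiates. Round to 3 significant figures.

P ≈ 3.20 W

Wien's law: T = b/λ_max = 2.898×10⁻³/1.115×10⁻⁶ = 2599.10 K.
Area A = 0.0267 cm² = 2.67×10⁻⁶ m².
Then P = εσAT⁴ = 0.463×5.670×10⁻⁸×2.67×10⁻⁶×(2599.10)⁴ = 3.20 W.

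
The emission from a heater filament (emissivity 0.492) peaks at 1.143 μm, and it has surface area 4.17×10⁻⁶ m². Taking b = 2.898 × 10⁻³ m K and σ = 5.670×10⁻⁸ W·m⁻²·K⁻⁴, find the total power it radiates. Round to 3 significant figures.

P ≈ 4.81 W

Wien's law: T = b/λ_max = 2.898×10⁻³/1.143×10⁻⁶ = 2535.43 K.
Area A = 4.17×10⁻⁶ m².
Then P = εσAT⁴ = 0.492×5.670×10⁻⁸×4.17×10⁻⁶×(2535.43)⁴ = 4.81 W.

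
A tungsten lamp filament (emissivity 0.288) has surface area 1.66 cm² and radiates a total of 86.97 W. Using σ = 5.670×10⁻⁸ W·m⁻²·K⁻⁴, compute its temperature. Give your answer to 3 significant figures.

Area A = 1.66 cm² = 1.66×10⁻⁴ m².
P = εσAT⁴ ⇒ T = (P/(εσA))^(1/4) = (86.97/(0.288×5.670×10⁻⁸×1.66×10⁻⁴))^(1/4) = 2.38×10³ K.

T ≈ 2.38×10³ K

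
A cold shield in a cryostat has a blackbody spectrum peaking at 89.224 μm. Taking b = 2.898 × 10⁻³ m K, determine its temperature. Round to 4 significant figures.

Wien's law gives T = b/λ_max = (2.898×10⁻³ m·K)/(8.9224×10⁻⁵ m) = 32.48 K.

T ≈ 32.48 K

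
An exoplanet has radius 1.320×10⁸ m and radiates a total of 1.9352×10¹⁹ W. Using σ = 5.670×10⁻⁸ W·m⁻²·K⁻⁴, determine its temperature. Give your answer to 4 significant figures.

T ≈ 198.7 K

Surface area A = 4πR² = 4π(1.320×10⁸ m)² = 2.18956×10¹⁷ m².
P = σAT⁴ ⇒ T = (P/(σA))^(1/4) = (1.9352×10¹⁹/(5.670×10⁻⁸×2.18956×10¹⁷))^(1/4) = 198.7 K.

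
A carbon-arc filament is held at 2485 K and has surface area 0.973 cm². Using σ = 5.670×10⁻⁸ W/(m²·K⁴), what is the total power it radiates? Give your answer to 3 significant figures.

Area A = 0.973 cm² = 9.73×10⁻⁵ m².
P = σAT⁴ = 5.670×10⁻⁸ × 9.73×10⁻⁵ × (2485)⁴ = 210 W.

P ≈ 210 W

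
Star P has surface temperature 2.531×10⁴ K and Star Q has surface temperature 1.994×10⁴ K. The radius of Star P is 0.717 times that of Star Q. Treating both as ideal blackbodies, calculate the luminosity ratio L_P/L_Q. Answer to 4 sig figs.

L_P/L_Q ≈ 1.334

L ∝ R²T⁴, so L_P/L_Q = (R_P/R_Q)²(T_P/T_Q)⁴ = (0.717)² × (2.531×10⁴/1.994×10⁴)⁴ = 0.514089 × 2.59578 = 1.334.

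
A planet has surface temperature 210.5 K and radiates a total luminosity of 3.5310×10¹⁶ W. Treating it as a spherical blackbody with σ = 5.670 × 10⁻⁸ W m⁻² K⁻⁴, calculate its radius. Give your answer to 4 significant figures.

L = 4πR²σT⁴ ⇒ R = √(L/(4πσT⁴)).
σT⁴ = 111.325 W/m², so R = √(3.5310×10¹⁶/(4π×111.325)) = 5.024×10⁶ m.

R ≈ 5.024×10⁶ m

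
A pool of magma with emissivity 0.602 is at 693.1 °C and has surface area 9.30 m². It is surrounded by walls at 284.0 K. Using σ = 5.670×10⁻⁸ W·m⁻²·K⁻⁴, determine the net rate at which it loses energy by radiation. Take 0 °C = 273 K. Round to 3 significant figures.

Net loss ≈ 2.74×10⁵ W

T = 693.1 °C + 273 = 966.1 K.
Area A = 9.30 m².
Net radiated power P_net = εσA(T⁴ − T₀⁴) = 0.602×5.670×10⁻⁸×9.30×(966.1⁴ − 284.0⁴).
T⁴ − T₀⁴ = 8.71141×10¹¹ − 6.50539×10⁹ = 8.64636×10¹¹ K⁴, so P_net = 2.74×10⁵ W.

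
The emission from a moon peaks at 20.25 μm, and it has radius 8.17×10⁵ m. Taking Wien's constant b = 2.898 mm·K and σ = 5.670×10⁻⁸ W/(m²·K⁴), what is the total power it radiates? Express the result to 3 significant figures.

P ≈ 1.99×10¹⁴ W

Wien's law: T = b/λ_max = 2.898×10⁻³/2.025×10⁻⁵ = 143.111 K.
Surface area A = 4πR² = 4π(8.17×10⁵ m)² = 8.38791×10¹² m².
Then P = σAT⁴ = 5.670×10⁻⁸×8.38791×10¹²×(143.111)⁴ = 1.99×10¹⁴ W.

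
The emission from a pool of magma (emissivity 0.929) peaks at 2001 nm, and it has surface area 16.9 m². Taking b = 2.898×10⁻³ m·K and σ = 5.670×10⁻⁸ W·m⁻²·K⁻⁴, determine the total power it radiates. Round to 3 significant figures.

P ≈ 3.92×10⁶ W

Wien's law: T = b/λ_max = 2.898×10⁻³/2.001×10⁻⁶ = 1448.28 K.
Area A = 16.9 m².
Then P = εσAT⁴ = 0.929×5.670×10⁻⁸×16.9×(1448.28)⁴ = 3.92×10⁶ W.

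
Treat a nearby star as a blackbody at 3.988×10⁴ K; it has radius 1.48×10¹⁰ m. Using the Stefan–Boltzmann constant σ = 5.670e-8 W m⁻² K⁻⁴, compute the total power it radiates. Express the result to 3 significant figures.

P ≈ 3.95×10³² W

Surface area A = 4πR² = 4π(1.48×10¹⁰ m)² = 2.75254×10²¹ m².
P = σAT⁴ = 5.670×10⁻⁸ × 2.75254×10²¹ × (3.988×10⁴)⁴ = 3.95×10³² W.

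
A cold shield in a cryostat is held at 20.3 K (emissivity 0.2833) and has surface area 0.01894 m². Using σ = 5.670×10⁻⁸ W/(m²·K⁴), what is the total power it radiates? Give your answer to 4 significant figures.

P ≈ 5.166×10⁻⁵ W

Area A = 0.01894 m².
P = εσAT⁴ = 0.2833 × 5.670×10⁻⁸ × 0.01894 × (20.3)⁴ = 5.166×10⁻⁵ W.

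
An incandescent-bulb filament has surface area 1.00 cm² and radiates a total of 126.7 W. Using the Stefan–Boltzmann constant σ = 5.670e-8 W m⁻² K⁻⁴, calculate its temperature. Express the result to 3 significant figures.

Area A = 1.00 cm² = 1.00×10⁻⁴ m².
P = σAT⁴ ⇒ T = (P/(σA))^(1/4) = (126.7/(5.670×10⁻⁸×1.00×10⁻⁴))^(1/4) = 2.17×10³ K.

T ≈ 2.17×10³ K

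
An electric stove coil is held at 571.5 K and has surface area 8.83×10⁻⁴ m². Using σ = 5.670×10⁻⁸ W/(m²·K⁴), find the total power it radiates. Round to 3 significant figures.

Area A = 8.83×10⁻⁴ m².
P = σAT⁴ = 5.670×10⁻⁸ × 8.83×10⁻⁴ × (571.5)⁴ = 5.34 W.

P ≈ 5.34 W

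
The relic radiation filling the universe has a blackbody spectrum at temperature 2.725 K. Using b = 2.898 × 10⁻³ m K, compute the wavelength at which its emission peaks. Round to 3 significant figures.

λ_max ≈ 1.06×10⁻³ m

Wien's displacement law: λ_max = b/T = (2.898×10⁻³ m·K)/(2.725 K) = 1.063×10⁻³ m.
That is 1.06×10⁻³ m, in the microwave range.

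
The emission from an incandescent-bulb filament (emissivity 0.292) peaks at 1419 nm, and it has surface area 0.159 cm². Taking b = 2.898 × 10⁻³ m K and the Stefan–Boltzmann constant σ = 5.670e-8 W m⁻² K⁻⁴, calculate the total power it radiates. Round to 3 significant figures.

P ≈ 4.58 W

Wien's law: T = b/λ_max = 2.898×10⁻³/1.419×10⁻⁶ = 2042.28 K.
Area A = 0.159 cm² = 1.59×10⁻⁵ m².
Then P = εσAT⁴ = 0.292×5.670×10⁻⁸×1.59×10⁻⁵×(2042.28)⁴ = 4.58 W.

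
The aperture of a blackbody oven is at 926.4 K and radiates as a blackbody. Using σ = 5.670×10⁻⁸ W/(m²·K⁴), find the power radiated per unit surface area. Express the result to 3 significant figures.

I ≈ 4.18×10⁴ W/m²

Stefan–Boltzmann: I = σT⁴ = 5.670×10⁻⁸ × (926.4)⁴ = 4.18×10⁴ W/m².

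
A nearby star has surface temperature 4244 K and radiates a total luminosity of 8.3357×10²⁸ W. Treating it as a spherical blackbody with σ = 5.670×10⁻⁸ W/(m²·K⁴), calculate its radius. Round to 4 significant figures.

R ≈ 1.899×10¹⁰ m

L = 4πR²σT⁴ ⇒ R = √(L/(4πσT⁴)).
σT⁴ = 1.83944×10⁷ W/m², so R = √(8.3357×10²⁸/(4π×1.83944×10⁷)) = 1.899×10¹⁰ m.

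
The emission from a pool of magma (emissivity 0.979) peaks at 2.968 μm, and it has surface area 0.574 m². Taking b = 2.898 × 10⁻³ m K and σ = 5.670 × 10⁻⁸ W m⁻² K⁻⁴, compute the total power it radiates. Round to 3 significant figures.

P ≈ 2.90×10⁴ W

Wien's law: T = b/λ_max = 2.898×10⁻³/2.968×10⁻⁶ = 976.415 K.
Area A = 0.574 m².
Then P = εσAT⁴ = 0.979×5.670×10⁻⁸×0.574×(976.415)⁴ = 2.90×10⁴ W.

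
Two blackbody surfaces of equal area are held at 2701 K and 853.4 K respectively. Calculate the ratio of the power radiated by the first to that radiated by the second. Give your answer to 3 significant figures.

With equal areas, P₁/P₂ = (T₁/T₂)⁴ = (2701/853.4)⁴ = 100.

P₁/P₂ ≈ 100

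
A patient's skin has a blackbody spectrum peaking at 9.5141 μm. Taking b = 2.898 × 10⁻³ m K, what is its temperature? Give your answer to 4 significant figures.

T ≈ 304.6 K

Wien's law gives T = b/λ_max = (2.898×10⁻³ m·K)/(9.5141×10⁻⁶ m) = 304.6 K.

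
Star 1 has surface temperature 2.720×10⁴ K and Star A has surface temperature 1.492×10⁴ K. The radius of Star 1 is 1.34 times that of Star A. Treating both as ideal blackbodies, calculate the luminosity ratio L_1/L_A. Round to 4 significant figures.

L_1/L_A ≈ 19.83

L ∝ R²T⁴, so L_1/L_A = (R_1/R_A)²(T_1/T_A)⁴ = (1.34)² × (2.720×10⁴/1.492×10⁴)⁴ = 1.7956 × 11.0459 = 19.83.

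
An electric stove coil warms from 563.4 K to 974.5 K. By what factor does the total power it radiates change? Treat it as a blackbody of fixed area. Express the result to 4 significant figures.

P ∝ T⁴, so P₂/P₁ = (T₂/T₁)⁴ = (974.5/563.4)⁴ = (1.72968)⁴ = 8.951.

P₂/P₁ ≈ 8.951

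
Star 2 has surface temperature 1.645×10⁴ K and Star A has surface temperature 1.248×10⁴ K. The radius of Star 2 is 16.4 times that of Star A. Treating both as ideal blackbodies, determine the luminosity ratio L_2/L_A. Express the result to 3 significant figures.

L_2/L_A ≈ 812

L ∝ R²T⁴, so L_2/L_A = (R_2/R_A)²(T_2/T_A)⁴ = (16.4)² × (1.645×10⁴/1.248×10⁴)⁴ = 268.96 × 3.01860 = 812.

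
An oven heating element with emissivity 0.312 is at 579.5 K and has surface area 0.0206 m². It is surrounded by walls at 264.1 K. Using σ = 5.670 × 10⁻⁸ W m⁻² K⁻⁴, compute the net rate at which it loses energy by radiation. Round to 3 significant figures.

Area A = 0.0206 m².
Net radiated power P_net = εσA(T⁴ − T₀⁴) = 0.312×5.670×10⁻⁸×0.0206×(579.5⁴ − 264.1⁴).
T⁴ − T₀⁴ = 1.12775×10¹¹ − 4.86490×10⁹ = 1.07910×10¹¹ K⁴, so P_net = 39.3 W.

Net loss ≈ 39.3 W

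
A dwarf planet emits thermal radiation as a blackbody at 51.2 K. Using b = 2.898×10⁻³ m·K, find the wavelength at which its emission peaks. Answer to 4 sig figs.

λ_max ≈ 56.60 μm

Wien's displacement law: λ_max = b/T = (2.898×10⁻³ m·K)/(51.2 K) = 5.6602×10⁻⁵ m.
That is 56.60 μm, in the infrared range.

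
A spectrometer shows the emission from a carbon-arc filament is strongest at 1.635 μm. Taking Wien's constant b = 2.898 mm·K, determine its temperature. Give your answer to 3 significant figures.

Wien's law gives T = b/λ_max = (2.898×10⁻³ m·K)/(1.635×10⁻⁶ m) = 1.77×10³ K.

T ≈ 1.77×10³ K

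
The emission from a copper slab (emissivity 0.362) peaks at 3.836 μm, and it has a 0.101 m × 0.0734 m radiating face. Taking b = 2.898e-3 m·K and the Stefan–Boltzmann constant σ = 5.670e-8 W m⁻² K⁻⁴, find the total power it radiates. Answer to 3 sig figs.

P ≈ 49.6 W

Wien's law: T = b/λ_max = 2.898×10⁻³/3.836×10⁻⁶ = 755.474 K.
Area A = 0.101 × 0.0734 = 7.4134×10⁻³ m².
Then P = εσAT⁴ = 0.362×5.670×10⁻⁸×7.4134×10⁻³×(755.474)⁴ = 49.6 W.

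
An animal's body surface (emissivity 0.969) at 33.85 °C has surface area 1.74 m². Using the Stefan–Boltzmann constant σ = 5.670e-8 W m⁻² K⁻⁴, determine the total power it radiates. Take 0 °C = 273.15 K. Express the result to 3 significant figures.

P ≈ 849 W

T = 33.85 °C + 273.15 = 307.00 K.
Area A = 1.74 m².
P = εσAT⁴ = 0.969 × 5.670×10⁻⁸ × 1.74 × (307.00)⁴ = 849 W.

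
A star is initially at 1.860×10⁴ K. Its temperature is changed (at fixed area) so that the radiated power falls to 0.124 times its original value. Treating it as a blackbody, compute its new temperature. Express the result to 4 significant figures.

P ∝ T⁴, so T₂/T₁ = (P₂/P₁)^(1/4) = (0.124)^(1/4) = 0.593411.
T₂ = 1.860×10⁴ × 0.593411 = 1.104×10⁴ K.

T₂ ≈ 1.104×10⁴ K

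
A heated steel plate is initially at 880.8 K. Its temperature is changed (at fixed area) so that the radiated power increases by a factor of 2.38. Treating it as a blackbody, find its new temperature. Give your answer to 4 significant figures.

P ∝ T⁴, so T₂/T₁ = (P₂/P₁)^(1/4) = (2.38)^(1/4) = 1.24206.
T₂ = 880.8 × 1.24206 = 1094 K.

T₂ ≈ 1094 K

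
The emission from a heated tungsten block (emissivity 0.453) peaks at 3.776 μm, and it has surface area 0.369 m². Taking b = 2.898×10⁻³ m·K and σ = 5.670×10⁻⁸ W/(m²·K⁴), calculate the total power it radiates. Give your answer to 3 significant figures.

P ≈ 3.29×10³ W

Wien's law: T = b/λ_max = 2.898×10⁻³/3.776×10⁻⁶ = 767.479 K.
Area A = 0.369 m².
Then P = εσAT⁴ = 0.453×5.670×10⁻⁸×0.369×(767.479)⁴ = 3.29×10³ W.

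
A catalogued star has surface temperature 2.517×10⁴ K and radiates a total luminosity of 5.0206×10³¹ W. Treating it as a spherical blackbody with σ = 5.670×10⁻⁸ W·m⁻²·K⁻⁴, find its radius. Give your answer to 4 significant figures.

R ≈ 1.325×10¹⁰ m

L = 4πR²σT⁴ ⇒ R = √(L/(4πσT⁴)).
σT⁴ = 2.27570×10¹⁰ W/m², so R = √(5.0206×10³¹/(4π×2.27570×10¹⁰)) = 1.325×10¹⁰ m.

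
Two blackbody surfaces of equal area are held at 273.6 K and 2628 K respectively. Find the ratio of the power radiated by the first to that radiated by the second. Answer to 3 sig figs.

P₁/P₂ ≈ 1.17×10⁻⁴

With equal areas, P₁/P₂ = (T₁/T₂)⁴ = (273.6/2628)⁴ = 1.17×10⁻⁴.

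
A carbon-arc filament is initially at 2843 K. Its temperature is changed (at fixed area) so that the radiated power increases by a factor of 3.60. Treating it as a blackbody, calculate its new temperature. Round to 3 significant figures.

P ∝ T⁴, so T₂/T₁ = (P₂/P₁)^(1/4) = (3.60)^(1/4) = 1.37745.
T₂ = 2843 × 1.37745 = 3.92×10³ K.

T₂ ≈ 3.92×10³ K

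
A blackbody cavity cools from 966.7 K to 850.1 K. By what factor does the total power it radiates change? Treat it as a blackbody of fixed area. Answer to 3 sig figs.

P ∝ T⁴, so P₂/P₁ = (T₂/T₁)⁴ = (850.1/966.7)⁴ = (0.879383)⁴ = 0.598.

P₂/P₁ ≈ 0.598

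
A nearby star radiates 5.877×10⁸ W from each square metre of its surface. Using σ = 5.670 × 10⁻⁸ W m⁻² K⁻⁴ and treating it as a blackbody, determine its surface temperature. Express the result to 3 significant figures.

I = σT⁴, so T = (I/σ)^(1/4) = (5.877×10⁸/(5.670×10⁻⁸))^(1/4) = 1.01×10⁴ K.

T ≈ 1.01×10⁴ K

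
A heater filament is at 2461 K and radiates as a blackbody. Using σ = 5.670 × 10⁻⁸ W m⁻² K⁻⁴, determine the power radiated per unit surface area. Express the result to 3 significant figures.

I ≈ 2.08×10⁶ W/m²

Stefan–Boltzmann: I = σT⁴ = 5.670×10⁻⁸ × (2461)⁴ = 2.08×10⁶ W/m².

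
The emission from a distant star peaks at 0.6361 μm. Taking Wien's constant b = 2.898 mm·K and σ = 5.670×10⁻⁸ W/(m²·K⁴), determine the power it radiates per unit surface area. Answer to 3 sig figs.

Wien's law: T = b/λ_max = 2.898×10⁻³/6.361×10⁻⁷ = 4555.89 K.
Then I = σT⁴ = 5.670×10⁻⁸×(4555.89)⁴ = 2.44×10⁷ W/m².

I ≈ 2.44×10⁷ W/m²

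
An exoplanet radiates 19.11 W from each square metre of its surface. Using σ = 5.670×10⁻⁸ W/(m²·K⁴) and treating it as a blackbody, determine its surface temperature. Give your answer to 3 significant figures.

T ≈ 135 K

I = σT⁴, so T = (I/σ)^(1/4) = (19.11/(5.670×10⁻⁸))^(1/4) = 135 K.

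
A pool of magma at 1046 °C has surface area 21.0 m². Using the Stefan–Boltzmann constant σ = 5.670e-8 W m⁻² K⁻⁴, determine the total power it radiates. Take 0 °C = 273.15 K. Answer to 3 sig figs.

T = 1046 °C + 273.15 = 1319.15 K.
Area A = 21.0 m².
P = σAT⁴ = 5.670×10⁻⁸ × 21.0 × (1319.15)⁴ = 3.61×10⁶ W.

P ≈ 3.61×10⁶ W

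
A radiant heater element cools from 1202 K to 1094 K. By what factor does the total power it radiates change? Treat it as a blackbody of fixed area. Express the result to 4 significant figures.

P ∝ T⁴, so P₂/P₁ = (T₂/T₁)⁴ = (1094/1202)⁴ = (0.910150)⁴ = 0.6862.

P₂/P₁ ≈ 0.6862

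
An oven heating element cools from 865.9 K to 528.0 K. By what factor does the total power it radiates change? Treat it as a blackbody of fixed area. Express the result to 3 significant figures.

P₂/P₁ ≈ 0.138

P ∝ T⁴, so P₂/P₁ = (T₂/T₁)⁴ = (528.0/865.9)⁴ = (0.609770)⁴ = 0.138.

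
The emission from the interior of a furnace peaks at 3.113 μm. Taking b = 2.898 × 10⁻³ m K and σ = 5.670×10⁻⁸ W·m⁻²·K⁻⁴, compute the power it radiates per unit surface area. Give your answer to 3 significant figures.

I ≈ 4.26×10⁴ W/m²

Wien's law: T = b/λ_max = 2.898×10⁻³/3.113×10⁻⁶ = 930.935 K.
Then I = σT⁴ = 5.670×10⁻⁸×(930.935)⁴ = 4.26×10⁴ W/m².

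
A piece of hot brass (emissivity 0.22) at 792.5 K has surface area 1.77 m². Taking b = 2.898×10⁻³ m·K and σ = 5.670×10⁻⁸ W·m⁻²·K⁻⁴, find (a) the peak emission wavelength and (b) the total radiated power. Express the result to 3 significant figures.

(a) λ_max = b/T = 2.898×10⁻³/792.5 = 3.657×10⁻⁶ m = 3.66 μm.
Area A = 1.77 m².
(b) P = εσAT⁴ = 0.22×5.670×10⁻⁸×1.77×(792.5)⁴ = 8.71×10³ W.

λ_max ≈ 3.66 μm; P ≈ 8.71×10³ W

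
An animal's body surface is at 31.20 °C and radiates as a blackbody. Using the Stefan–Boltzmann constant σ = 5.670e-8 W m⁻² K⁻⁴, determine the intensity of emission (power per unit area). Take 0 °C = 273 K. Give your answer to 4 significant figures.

T = 31.20 °C + 273 = 304.20 K.
Stefan–Boltzmann: I = σT⁴ = 5.670×10⁻⁸ × (304.20)⁴ = 485.5 W/m².

I ≈ 485.5 W/m²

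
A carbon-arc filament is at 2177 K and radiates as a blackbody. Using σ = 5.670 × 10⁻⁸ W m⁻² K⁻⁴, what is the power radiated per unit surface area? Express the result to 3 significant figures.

I ≈ 1.27×10⁶ W/m²

Stefan–Boltzmann: I = σT⁴ = 5.670×10⁻⁸ × (2177)⁴ = 1.27×10⁶ W/m².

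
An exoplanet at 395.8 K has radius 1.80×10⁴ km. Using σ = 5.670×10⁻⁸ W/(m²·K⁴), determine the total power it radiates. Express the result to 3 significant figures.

Surface area A = 4πR² = 4π(1.80×10⁷ m)² = 4.07150×10¹⁵ m².
P = σAT⁴ = 5.670×10⁻⁸ × 4.07150×10¹⁵ × (395.8)⁴ = 5.67×10¹⁸ W.

P ≈ 5.67×10¹⁸ W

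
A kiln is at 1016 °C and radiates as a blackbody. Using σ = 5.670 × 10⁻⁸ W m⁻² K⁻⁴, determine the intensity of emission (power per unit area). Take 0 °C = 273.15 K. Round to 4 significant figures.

I ≈ 1.566×10⁵ W/m²

T = 1016 °C + 273.15 = 1289.15 K.
Stefan–Boltzmann: I = σT⁴ = 5.670×10⁻⁸ × (1289.15)⁴ = 1.566×10⁵ W/m².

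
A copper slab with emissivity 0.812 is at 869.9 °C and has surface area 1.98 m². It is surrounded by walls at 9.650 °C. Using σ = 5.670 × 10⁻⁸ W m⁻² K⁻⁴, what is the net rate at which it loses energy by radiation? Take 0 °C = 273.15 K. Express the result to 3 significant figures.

T = 869.9 °C + 273.15 = 1143.05 K.
Surroundings: T = 9.650 °C + 273.15 = 282.800 K.
Area A = 1.98 m².
Net radiated power P_net = εσA(T⁴ − T₀⁴) = 0.812×5.670×10⁻⁸×1.98×(1143.05⁴ − 282.800⁴).
T⁴ − T₀⁴ = 1.70711×10¹² − 6.39613×10⁹ = 1.70071×10¹² K⁴, so P_net = 1.55×10⁵ W.

Net loss ≈ 1.55×10⁵ W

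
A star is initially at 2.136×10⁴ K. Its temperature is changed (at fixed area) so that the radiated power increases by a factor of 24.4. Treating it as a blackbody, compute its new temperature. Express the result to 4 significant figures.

P ∝ T⁴, so T₂/T₁ = (P₂/P₁)^(1/4) = (24.4)^(1/4) = 2.22253.
T₂ = 2.136×10⁴ × 2.22253 = 4.747×10⁴ K.

T₂ ≈ 4.747×10⁴ K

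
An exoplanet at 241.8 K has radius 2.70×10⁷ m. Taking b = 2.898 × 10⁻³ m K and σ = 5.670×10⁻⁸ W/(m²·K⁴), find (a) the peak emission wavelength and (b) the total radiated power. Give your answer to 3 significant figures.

λ_max ≈ 12.0 μm; P ≈ 1.78×10¹⁸ W

(a) λ_max = b/T = 2.898×10⁻³/241.8 = 1.199×10⁻⁵ m = 12.0 μm.
Surface area A = 4πR² = 4π(2.70×10⁷ m)² = 9.16088×10¹⁵ m².
(b) P = σAT⁴ = 5.670×10⁻⁸×9.16088×10¹⁵×(241.8)⁴ = 1.78×10¹⁸ W.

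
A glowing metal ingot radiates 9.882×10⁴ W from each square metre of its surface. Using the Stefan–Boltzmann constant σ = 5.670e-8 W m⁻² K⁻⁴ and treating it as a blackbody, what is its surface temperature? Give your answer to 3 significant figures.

T ≈ 1.15×10³ K

I = σT⁴, so T = (I/σ)^(1/4) = (9.882×10⁴/(5.670×10⁻⁸))^(1/4) = 1.15×10³ K.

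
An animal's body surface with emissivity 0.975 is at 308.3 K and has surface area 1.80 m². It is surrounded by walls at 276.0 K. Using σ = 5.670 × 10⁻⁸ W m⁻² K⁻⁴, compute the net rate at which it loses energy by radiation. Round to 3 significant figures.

Net loss ≈ 322 W

Area A = 1.80 m².
Net radiated power P_net = εσA(T⁴ − T₀⁴) = 0.975×5.670×10⁻⁸×1.80×(308.3⁴ − 276.0⁴).
T⁴ − T₀⁴ = 9.03429×10⁹ − 5.80278×10⁹ = 3.23151×10⁹ K⁴, so P_net = 322 W.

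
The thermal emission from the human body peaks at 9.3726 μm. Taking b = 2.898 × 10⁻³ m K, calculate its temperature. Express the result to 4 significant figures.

Wien's law gives T = b/λ_max = (2.898×10⁻³ m·K)/(9.3726×10⁻⁶ m) = 309.2 K.

T ≈ 309.2 K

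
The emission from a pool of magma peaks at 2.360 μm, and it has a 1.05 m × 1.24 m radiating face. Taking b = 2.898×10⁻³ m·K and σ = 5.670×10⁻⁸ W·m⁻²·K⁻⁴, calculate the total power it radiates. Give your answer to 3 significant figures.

P ≈ 1.68×10⁵ W

Wien's law: T = b/λ_max = 2.898×10⁻³/2.360×10⁻⁶ = 1227.97 K.
Area A = 1.05 × 1.24 = 1.302 m².
Then P = σAT⁴ = 5.670×10⁻⁸×1.302×(1227.97)⁴ = 1.68×10⁵ W.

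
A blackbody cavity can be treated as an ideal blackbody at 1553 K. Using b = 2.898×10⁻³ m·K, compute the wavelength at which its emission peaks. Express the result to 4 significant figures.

λ_max ≈ 1866 nm

Wien's displacement law: λ_max = b/T = (2.898×10⁻³ m·K)/(1553 K) = 1.8661×10⁻⁶ m.
That is 1866 nm, in the infrared range.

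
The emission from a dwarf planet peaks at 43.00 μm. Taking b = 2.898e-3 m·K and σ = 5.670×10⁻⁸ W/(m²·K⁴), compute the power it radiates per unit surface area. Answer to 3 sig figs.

Wien's law: T = b/λ_max = 2.898×10⁻³/4.300×10⁻⁵ = 67.3953 K.
Then I = σT⁴ = 5.670×10⁻⁸×(67.3953)⁴ = 1.17 W/m².

I ≈ 1.17 W/m²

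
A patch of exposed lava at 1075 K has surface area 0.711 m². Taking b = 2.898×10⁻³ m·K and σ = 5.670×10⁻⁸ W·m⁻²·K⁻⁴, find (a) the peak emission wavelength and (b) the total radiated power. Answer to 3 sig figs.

(a) λ_max = b/T = 2.898×10⁻³/1075 = 2.696×10⁻⁶ m = 2.70×10³ nm.
Area A = 0.711 m².
(b) P = σAT⁴ = 5.670×10⁻⁸×0.711×(1075)⁴ = 5.38×10⁴ W.

λ_max ≈ 2.70×10³ nm; P ≈ 5.38×10⁴ W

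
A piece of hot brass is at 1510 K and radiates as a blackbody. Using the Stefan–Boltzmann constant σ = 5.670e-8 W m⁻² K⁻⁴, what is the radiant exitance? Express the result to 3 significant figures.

Stefan–Boltzmann: I = σT⁴ = 5.670×10⁻⁸ × (1510)⁴ = 2.95×10⁵ W/m².

I ≈ 2.95×10⁵ W/m²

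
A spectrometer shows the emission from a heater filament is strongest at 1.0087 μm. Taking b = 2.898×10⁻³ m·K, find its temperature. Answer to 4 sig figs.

Wien's law gives T = b/λ_max = (2.898×10⁻³ m·K)/(1.0087×10⁻⁶ m) = 2873 K.

T ≈ 2873 K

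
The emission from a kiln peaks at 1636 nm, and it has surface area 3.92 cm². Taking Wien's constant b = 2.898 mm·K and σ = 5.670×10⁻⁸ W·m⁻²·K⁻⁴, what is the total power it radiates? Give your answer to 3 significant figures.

P ≈ 219 W

Wien's law: T = b/λ_max = 2.898×10⁻³/1.636×10⁻⁶ = 1771.39 K.
Area A = 3.92 cm² = 3.92×10⁻⁴ m².
Then P = σAT⁴ = 5.670×10⁻⁸×3.92×10⁻⁴×(1771.39)⁴ = 219 W.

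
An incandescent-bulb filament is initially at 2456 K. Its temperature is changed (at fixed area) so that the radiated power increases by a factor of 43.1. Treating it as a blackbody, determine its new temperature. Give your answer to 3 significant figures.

T₂ ≈ 6.29×10³ K

P ∝ T⁴, so T₂/T₁ = (P₂/P₁)^(1/4) = (43.1)^(1/4) = 2.56224.
T₂ = 2456 × 2.56224 = 6.29×10³ K.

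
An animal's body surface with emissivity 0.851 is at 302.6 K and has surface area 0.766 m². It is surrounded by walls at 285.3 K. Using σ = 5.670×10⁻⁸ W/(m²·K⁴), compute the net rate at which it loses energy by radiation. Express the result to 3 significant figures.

Net loss ≈ 65.0 W

Area A = 0.766 m².
Net radiated power P_net = εσA(T⁴ − T₀⁴) = 0.851×5.670×10⁻⁸×0.766×(302.6⁴ − 285.3⁴).
T⁴ − T₀⁴ = 8.38447×10⁹ − 6.62532×10⁹ = 1.75915×10⁹ K⁴, so P_net = 65.0 W.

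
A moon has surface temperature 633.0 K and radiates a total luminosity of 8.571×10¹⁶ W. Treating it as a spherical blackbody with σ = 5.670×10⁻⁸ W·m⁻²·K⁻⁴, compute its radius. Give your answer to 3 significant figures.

R ≈ 8.66×10⁵ m

L = 4πR²σT⁴ ⇒ R = √(L/(4πσT⁴)).
σT⁴ = 9103.28 W/m², so R = √(8.571×10¹⁶/(4π×9103.28)) = 8.66×10⁵ m.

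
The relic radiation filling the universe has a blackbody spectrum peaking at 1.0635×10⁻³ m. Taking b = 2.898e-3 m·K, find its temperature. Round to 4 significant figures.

Wien's law gives T = b/λ_max = (2.898×10⁻³ m·K)/(1.0635×10⁻³ m) = 2.725 K.

T ≈ 2.725 K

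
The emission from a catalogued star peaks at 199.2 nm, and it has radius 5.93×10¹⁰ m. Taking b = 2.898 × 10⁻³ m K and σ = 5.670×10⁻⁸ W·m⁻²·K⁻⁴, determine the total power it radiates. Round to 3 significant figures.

P ≈ 1.12×10³² W

Wien's law: T = b/λ_max = 2.898×10⁻³/1.992×10⁻⁷ = 14548.2 K.
Surface area A = 4πR² = 4π(5.93×10¹⁰ m)² = 4.41895×10²² m².
Then P = σAT⁴ = 5.670×10⁻⁸×4.41895×10²²×(14548.2)⁴ = 1.12×10³² W.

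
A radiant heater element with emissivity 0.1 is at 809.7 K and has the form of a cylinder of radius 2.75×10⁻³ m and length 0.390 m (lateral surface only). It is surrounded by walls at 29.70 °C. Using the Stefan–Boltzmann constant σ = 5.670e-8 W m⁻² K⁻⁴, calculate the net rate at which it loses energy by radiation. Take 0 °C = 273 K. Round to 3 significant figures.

Net loss ≈ 16.1 W

Surroundings: T = 29.70 °C + 273 = 302.70 K.
Lateral area A = 2πrL = 2π×2.75×10⁻³×0.390 = 6.73872×10⁻³ m².
Net radiated power P_net = εσA(T⁴ − T₀⁴) = 0.1×5.670×10⁻⁸×6.73872×10⁻³×(809.7⁴ − 302.70⁴).
T⁴ − T₀⁴ = 4.29830×10¹¹ − 8.39556×10⁹ = 4.21434×10¹¹ K⁴, so P_net = 16.1 W.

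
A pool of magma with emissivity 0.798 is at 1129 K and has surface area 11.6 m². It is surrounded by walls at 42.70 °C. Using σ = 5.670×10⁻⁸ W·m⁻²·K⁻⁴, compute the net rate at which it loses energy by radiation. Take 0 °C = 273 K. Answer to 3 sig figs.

Surroundings: T = 42.70 °C + 273 = 315.70 K.
Area A = 11.6 m².
Net radiated power P_net = εσA(T⁴ − T₀⁴) = 0.798×5.670×10⁻⁸×11.6×(1129⁴ − 315.70⁴).
T⁴ − T₀⁴ = 1.62471×10¹² − 9.93341×10⁹ = 1.61478×10¹² K⁴, so P_net = 8.48×10⁵ W.

Net loss ≈ 8.48×10⁵ W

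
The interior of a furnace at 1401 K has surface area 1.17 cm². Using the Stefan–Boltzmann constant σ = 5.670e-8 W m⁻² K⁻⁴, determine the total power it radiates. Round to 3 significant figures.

P ≈ 25.6 W

Area A = 1.17 cm² = 1.17×10⁻⁴ m².
P = σAT⁴ = 5.670×10⁻⁸ × 1.17×10⁻⁴ × (1401)⁴ = 25.6 W.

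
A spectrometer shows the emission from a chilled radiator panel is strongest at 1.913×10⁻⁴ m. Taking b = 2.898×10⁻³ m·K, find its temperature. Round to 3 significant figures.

T ≈ 15.1 K

Wien's law gives T = b/λ_max = (2.898×10⁻³ m·K)/(1.913×10⁻⁴ m) = 15.1 K.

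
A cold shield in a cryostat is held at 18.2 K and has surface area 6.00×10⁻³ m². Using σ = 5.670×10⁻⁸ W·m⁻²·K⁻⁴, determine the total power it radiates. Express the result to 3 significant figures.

P ≈ 3.73×10⁻⁵ W

Area A = 6.00×10⁻³ m².
P = σAT⁴ = 5.670×10⁻⁸ × 6.00×10⁻³ × (18.2)⁴ = 3.73×10⁻⁵ W.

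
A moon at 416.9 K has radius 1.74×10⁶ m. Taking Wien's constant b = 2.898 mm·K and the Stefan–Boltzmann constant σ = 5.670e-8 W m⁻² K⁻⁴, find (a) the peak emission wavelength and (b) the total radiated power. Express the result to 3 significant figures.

(a) λ_max = b/T = 2.898×10⁻³/416.9 = 6.951×10⁻⁶ m = 6.95 μm.
Surface area A = 4πR² = 4π(1.74×10⁶ m)² = 3.80459×10¹³ m².
(b) P = σAT⁴ = 5.670×10⁻⁸×3.80459×10¹³×(416.9)⁴ = 6.52×10¹⁶ W.

λ_max ≈ 6.95 μm; P ≈ 6.52×10¹⁶ W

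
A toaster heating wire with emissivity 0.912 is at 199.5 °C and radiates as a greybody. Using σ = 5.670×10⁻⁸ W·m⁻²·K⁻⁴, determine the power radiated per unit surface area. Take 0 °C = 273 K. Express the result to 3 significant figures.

I ≈ 2.58×10³ W/m²

T = 199.5 °C + 273 = 472.5 K.
Stefan–Boltzmann: I = εσT⁴ = 0.912 × 5.670×10⁻⁸ × (472.5)⁴ = 2.58×10³ W/m².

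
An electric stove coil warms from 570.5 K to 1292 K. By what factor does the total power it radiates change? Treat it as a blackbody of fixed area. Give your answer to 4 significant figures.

P ∝ T⁴, so P₂/P₁ = (T₂/T₁)⁴ = (1292/570.5)⁴ = (2.26468)⁴ = 26.30.

P₂/P₁ ≈ 26.30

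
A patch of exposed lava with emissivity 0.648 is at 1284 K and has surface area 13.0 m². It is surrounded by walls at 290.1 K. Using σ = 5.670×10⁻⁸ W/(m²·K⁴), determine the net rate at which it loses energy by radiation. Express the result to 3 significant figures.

Area A = 13.0 m².
Net radiated power P_net = εσA(T⁴ − T₀⁴) = 0.648×5.670×10⁻⁸×13.0×(1284⁴ − 290.1⁴).
T⁴ − T₀⁴ = 2.71807×10¹² − 7.08257×10⁹ = 2.71099×10¹² K⁴, so P_net = 1.29×10⁶ W.

Net loss ≈ 1.29×10⁶ W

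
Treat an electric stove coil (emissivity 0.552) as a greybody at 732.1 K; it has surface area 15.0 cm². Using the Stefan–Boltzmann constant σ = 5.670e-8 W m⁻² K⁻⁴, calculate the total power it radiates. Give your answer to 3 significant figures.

Area A = 15.0 cm² = 1.50×10⁻³ m².
P = εσAT⁴ = 0.552 × 5.670×10⁻⁸ × 1.50×10⁻³ × (732.1)⁴ = 13.5 W.

P ≈ 13.5 W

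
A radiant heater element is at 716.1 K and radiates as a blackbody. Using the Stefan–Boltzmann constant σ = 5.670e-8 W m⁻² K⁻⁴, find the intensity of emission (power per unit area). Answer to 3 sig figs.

Stefan–Boltzmann: I = σT⁴ = 5.670×10⁻⁸ × (716.1)⁴ = 1.49×10⁴ W/m².

I ≈ 1.49×10⁴ W/m²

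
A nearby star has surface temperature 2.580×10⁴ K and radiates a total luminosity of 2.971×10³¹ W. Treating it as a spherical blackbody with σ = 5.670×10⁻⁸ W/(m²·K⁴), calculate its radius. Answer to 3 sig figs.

R ≈ 9.70×10⁹ m

L = 4πR²σT⁴ ⇒ R = √(L/(4πσT⁴)).
σT⁴ = 2.51224×10¹⁰ W/m², so R = √(2.971×10³¹/(4π×2.51224×10¹⁰)) = 9.70×10⁹ m.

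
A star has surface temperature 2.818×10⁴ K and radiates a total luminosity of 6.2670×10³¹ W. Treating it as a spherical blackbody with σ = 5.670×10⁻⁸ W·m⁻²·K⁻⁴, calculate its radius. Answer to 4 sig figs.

R ≈ 1.181×10¹⁰ m

L = 4πR²σT⁴ ⇒ R = √(L/(4πσT⁴)).
σT⁴ = 3.57558×10¹⁰ W/m², so R = √(6.2670×10³¹/(4π×3.57558×10¹⁰)) = 1.181×10¹⁰ m.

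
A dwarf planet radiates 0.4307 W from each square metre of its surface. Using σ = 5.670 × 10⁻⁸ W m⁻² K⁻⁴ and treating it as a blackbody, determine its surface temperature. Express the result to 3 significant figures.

T ≈ 52.5 K

I = σT⁴, so T = (I/σ)^(1/4) = (0.4307/(5.670×10⁻⁸))^(1/4) = 52.5 K.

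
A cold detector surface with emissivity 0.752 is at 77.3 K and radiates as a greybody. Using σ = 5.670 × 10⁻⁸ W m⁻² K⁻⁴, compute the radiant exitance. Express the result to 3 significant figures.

I ≈ 1.52 W/m²

Stefan–Boltzmann: I = εσT⁴ = 0.752 × 5.670×10⁻⁸ × (77.3)⁴ = 1.52 W/m².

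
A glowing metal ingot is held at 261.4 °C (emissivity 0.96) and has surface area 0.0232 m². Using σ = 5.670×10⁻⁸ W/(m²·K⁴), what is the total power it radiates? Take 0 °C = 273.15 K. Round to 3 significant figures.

P ≈ 103 W

T = 261.4 °C + 273.15 = 534.55 K.
Area A = 0.0232 m².
P = εσAT⁴ = 0.96 × 5.670×10⁻⁸ × 0.0232 × (534.55)⁴ = 103 W.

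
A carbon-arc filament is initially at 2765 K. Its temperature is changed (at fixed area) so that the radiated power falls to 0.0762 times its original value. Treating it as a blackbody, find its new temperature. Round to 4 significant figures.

T₂ ≈ 1453 K

P ∝ T⁴, so T₂/T₁ = (P₂/P₁)^(1/4) = (0.0762)^(1/4) = 0.525398.
T₂ = 2765 × 0.525398 = 1453 K.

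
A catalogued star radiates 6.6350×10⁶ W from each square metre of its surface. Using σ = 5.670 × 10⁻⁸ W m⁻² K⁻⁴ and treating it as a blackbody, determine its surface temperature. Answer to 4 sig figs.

I = σT⁴, so T = (I/σ)^(1/4) = (6.6350×10⁶/(5.670×10⁻⁸))^(1/4) = 3289 K.

T ≈ 3289 K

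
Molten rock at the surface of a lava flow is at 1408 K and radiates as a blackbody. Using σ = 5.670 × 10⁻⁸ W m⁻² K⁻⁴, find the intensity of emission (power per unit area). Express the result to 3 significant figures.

I ≈ 2.23×10⁵ W/m²

Stefan–Boltzmann: I = σT⁴ = 5.670×10⁻⁸ × (1408)⁴ = 2.23×10⁵ W/m².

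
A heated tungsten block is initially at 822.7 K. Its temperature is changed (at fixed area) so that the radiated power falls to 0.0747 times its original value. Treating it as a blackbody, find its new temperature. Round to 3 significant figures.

P ∝ T⁴, so T₂/T₁ = (P₂/P₁)^(1/4) = (0.0747)^(1/4) = 0.522793.
T₂ = 822.7 × 0.522793 = 430 K.

T₂ ≈ 430 K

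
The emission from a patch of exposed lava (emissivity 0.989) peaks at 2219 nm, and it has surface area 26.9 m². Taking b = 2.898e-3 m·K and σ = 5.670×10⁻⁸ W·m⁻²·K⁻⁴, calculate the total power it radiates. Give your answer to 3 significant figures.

Wien's law: T = b/λ_max = 2.898×10⁻³/2.219×10⁻⁶ = 1305.99 K.
Area A = 26.9 m².
Then P = εσAT⁴ = 0.989×5.670×10⁻⁸×26.9×(1305.99)⁴ = 4.39×10⁶ W.

P ≈ 4.39×10⁶ W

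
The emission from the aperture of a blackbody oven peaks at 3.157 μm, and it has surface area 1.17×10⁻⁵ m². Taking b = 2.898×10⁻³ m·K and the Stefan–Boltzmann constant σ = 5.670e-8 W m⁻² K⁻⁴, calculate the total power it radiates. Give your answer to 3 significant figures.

P ≈ 0.471 W

Wien's law: T = b/λ_max = 2.898×10⁻³/3.157×10⁻⁶ = 917.960 K.
Area A = 1.17×10⁻⁵ m².
Then P = σAT⁴ = 5.670×10⁻⁸×1.17×10⁻⁵×(917.960)⁴ = 0.471 W.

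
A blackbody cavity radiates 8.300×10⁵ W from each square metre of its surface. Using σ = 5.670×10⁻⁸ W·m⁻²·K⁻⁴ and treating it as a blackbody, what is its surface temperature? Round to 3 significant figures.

T ≈ 1.96×10³ K

I = σT⁴, so T = (I/σ)^(1/4) = (8.300×10⁵/(5.670×10⁻⁸))^(1/4) = 1.96×10³ K.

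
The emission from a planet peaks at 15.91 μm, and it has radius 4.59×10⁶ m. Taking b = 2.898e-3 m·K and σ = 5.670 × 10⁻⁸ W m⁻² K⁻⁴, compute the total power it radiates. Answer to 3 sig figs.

P ≈ 1.65×10¹⁶ W

Wien's law: T = b/λ_max = 2.898×10⁻³/1.591×10⁻⁵ = 182.150 K.
Surface area A = 4πR² = 4π(4.59×10⁶ m)² = 2.64750×10¹⁴ m².
Then P = σAT⁴ = 5.670×10⁻⁸×2.64750×10¹⁴×(182.150)⁴ = 1.65×10¹⁶ W.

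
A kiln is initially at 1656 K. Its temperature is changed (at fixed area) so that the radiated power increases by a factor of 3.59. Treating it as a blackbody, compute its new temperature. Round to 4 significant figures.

T₂ ≈ 2279 K

P ∝ T⁴, so T₂/T₁ = (P₂/P₁)^(1/4) = (3.59)^(1/4) = 1.37649.
T₂ = 1656 × 1.37649 = 2279 K.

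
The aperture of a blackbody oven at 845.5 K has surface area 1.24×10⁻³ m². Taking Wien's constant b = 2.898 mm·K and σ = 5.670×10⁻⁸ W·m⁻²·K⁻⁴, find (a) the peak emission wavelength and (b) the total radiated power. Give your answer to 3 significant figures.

(a) λ_max = b/T = 2.898×10⁻³/845.5 = 3.428×10⁻⁶ m = 3.43 μm.
Area A = 1.24×10⁻³ m².
(b) P = σAT⁴ = 5.670×10⁻⁸×1.24×10⁻³×(845.5)⁴ = 35.9 W.

λ_max ≈ 3.43 μm; P ≈ 35.9 W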